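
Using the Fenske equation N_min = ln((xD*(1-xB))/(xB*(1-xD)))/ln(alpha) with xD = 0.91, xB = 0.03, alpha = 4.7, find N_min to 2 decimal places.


N_min = ln((xD*(1-xB))/(xB*(1-xD))) / ln(alpha)
Numerator inside ln: 0.8827 / 0.0027 = 326.925926
ln(326.925926) = 5.789734
ln(alpha) = ln(4.7) = 1.547563
N_min = 5.789734 / 1.547563 = 3.74


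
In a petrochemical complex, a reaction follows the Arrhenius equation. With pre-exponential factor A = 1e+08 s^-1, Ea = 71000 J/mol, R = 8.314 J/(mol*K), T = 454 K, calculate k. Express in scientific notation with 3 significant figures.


k = A * exp(-Ea/(R*T))
k = 1e+08 * exp(-71000 / (8.314 * 454))
k = 1e+08 * exp(-18.810159)
k = 6.77e-01


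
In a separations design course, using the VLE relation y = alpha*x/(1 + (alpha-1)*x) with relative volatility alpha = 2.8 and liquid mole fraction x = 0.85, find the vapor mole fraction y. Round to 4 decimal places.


y = alpha*x / (1 + (alpha-1)*x)
y = 2.8*0.85 / (1 + (2.8-1)*0.85)
y = 2.38 / (1 + 1.53)
y = 2.38 / 2.53
y = 0.9407


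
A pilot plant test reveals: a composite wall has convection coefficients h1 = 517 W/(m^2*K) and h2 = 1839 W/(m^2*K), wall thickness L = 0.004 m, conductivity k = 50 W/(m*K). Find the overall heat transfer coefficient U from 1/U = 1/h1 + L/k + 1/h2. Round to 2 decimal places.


1/U = 1/h1 + L/k + 1/h2
1/U = 1/517 + 0.004/50 + 1/1839
1/U = 0.001934236 + 8e-05 + 0.0005437738
1/U = 0.0025580098
U = 390.93 W/(m^2*K)


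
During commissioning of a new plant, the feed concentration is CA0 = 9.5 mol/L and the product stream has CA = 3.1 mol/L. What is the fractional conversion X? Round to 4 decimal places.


X = (CA0 - CA) / CA0
X = (9.5 - 3.1) / 9.5
X = 6.4 / 9.5
X = 0.6737


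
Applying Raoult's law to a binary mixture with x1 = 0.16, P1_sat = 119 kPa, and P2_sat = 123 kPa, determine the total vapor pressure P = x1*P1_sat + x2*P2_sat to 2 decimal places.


P = x1*P1_sat + x2*P2_sat
x2 = 1 - x1 = 1 - 0.16 = 0.84
P = 0.16*119 + 0.84*123
P = 19.04 + 103.32
P = 122.36 kPa


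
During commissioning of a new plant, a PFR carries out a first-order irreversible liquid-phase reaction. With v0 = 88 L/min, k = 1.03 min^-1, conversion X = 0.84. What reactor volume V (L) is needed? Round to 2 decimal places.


V = (v0/k) * ln(1/(1-X))
V = (88/1.03) * ln(1/(1-0.84))
V = 85.436893 * ln(6.25)
V = 85.436893 * 1.832581
V = 156.57 L


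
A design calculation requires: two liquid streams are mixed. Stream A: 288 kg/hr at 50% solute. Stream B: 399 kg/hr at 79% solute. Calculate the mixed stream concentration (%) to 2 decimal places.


Mass balance on solute: F1*x1 + F2*x2 = F3*x3
F3 = F1 + F2 = 288 + 399 = 687 kg/hr
x3 = (F1*x1 + F2*x2)/F3
x3 = (288*0.5 + 399*0.79) / 687
x3 = 66.84%


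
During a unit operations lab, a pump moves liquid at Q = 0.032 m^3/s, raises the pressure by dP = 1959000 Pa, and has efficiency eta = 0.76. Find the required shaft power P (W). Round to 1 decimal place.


P = Q * dP / eta
P = 0.032 * 1959000 / 0.76
P = 62688.0 / 0.76
P = 82484.2 W


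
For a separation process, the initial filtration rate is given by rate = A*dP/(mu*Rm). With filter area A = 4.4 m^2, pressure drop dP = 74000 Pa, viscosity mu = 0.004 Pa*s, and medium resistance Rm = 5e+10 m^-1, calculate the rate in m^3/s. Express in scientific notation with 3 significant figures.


rate = A * dP / (mu * Rm)
rate = 4.4 * 74000 / (0.004 * 5e+10)
rate = 325600.0 / 2.000e+08
rate = 1.63e-03 m^3/s


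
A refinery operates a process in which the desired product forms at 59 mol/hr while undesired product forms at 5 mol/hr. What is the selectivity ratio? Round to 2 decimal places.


S = desired product rate / undesired product rate
S = 59 / 5
S = 11.80


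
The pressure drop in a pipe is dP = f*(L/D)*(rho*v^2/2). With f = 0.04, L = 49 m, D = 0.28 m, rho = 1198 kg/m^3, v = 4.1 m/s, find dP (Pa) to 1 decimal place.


dP = f * (L/D) * (rho*v^2/2)
dP = 0.04 * (49/0.28) * (1198*4.1^2/2)
L/D = 175.0
rho*v^2/2 = 1198*16.81/2 = 10069.19
dP = 0.04 * 175.0 * 10069.19
dP = 70484.3 Pa


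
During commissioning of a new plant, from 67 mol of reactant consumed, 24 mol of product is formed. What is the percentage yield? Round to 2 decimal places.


Yield = (moles product / moles consumed) * 100%
Yield = (24 / 67) * 100
Yield = 0.3582 * 100
Yield = 35.82%


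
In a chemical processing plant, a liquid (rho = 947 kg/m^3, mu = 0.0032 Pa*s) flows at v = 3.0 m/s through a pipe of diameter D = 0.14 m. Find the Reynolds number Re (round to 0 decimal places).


Re = rho * v * D / mu
Re = 947 * 3.0 * 0.14 / 0.0032
Re = 397.74 / 0.0032
Re = 124294


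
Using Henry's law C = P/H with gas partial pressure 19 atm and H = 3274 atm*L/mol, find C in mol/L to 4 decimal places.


C = P / H
C = 19 / 3274
C = 0.0058 mol/L


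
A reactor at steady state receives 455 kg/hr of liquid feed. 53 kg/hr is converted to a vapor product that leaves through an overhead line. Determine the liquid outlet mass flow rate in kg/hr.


Steady-state mass balance on the main outlet: F_out = F_in - F_removed
F_out = 455 - 53
F_out = 402 kg/hr


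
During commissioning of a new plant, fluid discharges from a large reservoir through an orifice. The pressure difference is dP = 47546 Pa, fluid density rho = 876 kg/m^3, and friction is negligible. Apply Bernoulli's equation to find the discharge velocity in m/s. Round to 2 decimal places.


v = sqrt(2*dP/rho)
v = sqrt(2*47546/876)
v = sqrt(108.552511)
v = 10.42 m/s


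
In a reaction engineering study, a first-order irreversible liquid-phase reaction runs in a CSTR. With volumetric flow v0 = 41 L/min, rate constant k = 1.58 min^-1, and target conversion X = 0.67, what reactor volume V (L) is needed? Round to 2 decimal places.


V = v0 * X / (k * (1 - X))
V = 41 * 0.67 / (1.58 * (1 - 0.67))
V = 27.47 / (1.58 * 0.33)
V = 27.47 / 0.5214
V = 52.69 L


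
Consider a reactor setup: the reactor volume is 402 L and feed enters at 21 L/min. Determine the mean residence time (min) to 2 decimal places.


tau = V / v0
tau = 402 / 21
tau = 19.14 min


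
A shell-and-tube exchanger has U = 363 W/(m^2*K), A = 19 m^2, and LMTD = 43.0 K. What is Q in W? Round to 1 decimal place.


Q = U * A * LMTD
Q = 363 * 19 * 43.0
Q = 296571.0 W


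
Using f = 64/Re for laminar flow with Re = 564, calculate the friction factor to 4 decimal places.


f = 64 / Re
f = 64 / 564
f = 0.1135


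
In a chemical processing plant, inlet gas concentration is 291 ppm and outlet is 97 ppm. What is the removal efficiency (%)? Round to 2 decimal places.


Efficiency = (G_in - G_out) / G_in * 100%
Efficiency = (291 - 97) / 291 * 100
Efficiency = 194 / 291 * 100
Efficiency = 66.67%


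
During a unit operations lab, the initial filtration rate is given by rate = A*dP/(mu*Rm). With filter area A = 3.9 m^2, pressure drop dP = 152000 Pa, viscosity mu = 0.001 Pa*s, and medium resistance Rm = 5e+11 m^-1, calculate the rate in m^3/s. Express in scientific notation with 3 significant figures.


rate = A * dP / (mu * Rm)
rate = 3.9 * 152000 / (0.001 * 5e+11)
rate = 592800.0 / 5.000e+08
rate = 1.19e-03 m^3/s


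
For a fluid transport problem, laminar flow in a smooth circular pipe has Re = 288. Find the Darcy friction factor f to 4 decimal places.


f = 64 / Re
f = 64 / 288
f = 0.2222


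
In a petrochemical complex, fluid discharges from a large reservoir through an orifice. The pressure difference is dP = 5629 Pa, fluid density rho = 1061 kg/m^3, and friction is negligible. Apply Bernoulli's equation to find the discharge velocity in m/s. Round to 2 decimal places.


v = sqrt(2*dP/rho)
v = sqrt(2*5629/1061)
v = sqrt(10.610745)
v = 3.26 m/s


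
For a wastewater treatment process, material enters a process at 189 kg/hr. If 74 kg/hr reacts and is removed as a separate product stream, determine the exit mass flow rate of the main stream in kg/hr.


Steady-state mass balance on the main outlet: F_out = F_in - F_removed
F_out = 189 - 74
F_out = 115 kg/hr


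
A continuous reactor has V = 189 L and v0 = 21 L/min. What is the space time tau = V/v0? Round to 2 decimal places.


tau = V / v0
tau = 189 / 21
tau = 9.00 min


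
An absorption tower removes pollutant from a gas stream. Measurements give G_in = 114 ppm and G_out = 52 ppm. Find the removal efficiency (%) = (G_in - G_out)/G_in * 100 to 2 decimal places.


Efficiency = (G_in - G_out) / G_in * 100%
Efficiency = (114 - 52) / 114 * 100
Efficiency = 62 / 114 * 100
Efficiency = 54.39%


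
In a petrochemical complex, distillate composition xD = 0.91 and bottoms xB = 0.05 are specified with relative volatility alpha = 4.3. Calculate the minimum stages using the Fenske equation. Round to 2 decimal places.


N_min = ln((xD*(1-xB))/(xB*(1-xD))) / ln(alpha)
Numerator inside ln: 0.8645 / 0.0045 = 192.111111
ln(192.111111) = 5.258074
ln(alpha) = ln(4.3) = 1.458615
N_min = 5.258074 / 1.458615 = 3.60


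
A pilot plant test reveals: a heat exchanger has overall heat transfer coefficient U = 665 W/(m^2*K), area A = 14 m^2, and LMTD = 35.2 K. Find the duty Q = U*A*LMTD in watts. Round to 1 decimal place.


Q = U * A * LMTD
Q = 665 * 14 * 35.2
Q = 327712.0 W


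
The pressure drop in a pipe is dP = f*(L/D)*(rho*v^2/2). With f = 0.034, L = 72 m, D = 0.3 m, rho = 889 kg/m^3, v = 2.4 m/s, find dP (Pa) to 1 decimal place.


dP = f * (L/D) * (rho*v^2/2)
dP = 0.034 * (72/0.3) * (889*2.4^2/2)
L/D = 240.0
rho*v^2/2 = 889*5.76/2 = 2560.32
dP = 0.034 * 240.0 * 2560.32
dP = 20892.2 Pa


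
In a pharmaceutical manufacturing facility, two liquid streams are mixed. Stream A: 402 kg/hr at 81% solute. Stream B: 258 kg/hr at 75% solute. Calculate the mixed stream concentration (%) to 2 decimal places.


Mass balance on solute: F1*x1 + F2*x2 = F3*x3
F3 = F1 + F2 = 402 + 258 = 660 kg/hr
x3 = (F1*x1 + F2*x2)/F3
x3 = (402*0.81 + 258*0.75) / 660
x3 = 78.65%


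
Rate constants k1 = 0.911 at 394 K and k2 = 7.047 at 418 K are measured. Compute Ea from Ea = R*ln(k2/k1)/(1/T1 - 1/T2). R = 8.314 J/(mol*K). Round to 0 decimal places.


Ea = R * ln(k2/k1) / (1/T1 - 1/T2)
ln(k2/k1) = ln(7.047/0.911) = 2.0458144
1/T1 - 1/T2 = 1/394 - 1/418 = 0.000145726568
Ea = 8.314 * 2.0458144 / 0.000145726568
Ea = 116718 J/mol


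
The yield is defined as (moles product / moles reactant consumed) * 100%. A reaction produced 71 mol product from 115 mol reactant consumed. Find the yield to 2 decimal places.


Yield = (moles product / moles consumed) * 100%
Yield = (71 / 115) * 100
Yield = 0.6174 * 100
Yield = 61.74%


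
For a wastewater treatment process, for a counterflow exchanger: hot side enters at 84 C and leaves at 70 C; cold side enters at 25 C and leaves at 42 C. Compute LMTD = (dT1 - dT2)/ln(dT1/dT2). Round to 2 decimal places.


dT1 = Th_in - Tc_out = 84 - 42 = 42
dT2 = Th_out - Tc_in = 70 - 25 = 45
LMTD = (dT1 - dT2) / ln(dT1/dT2)
LMTD = (42 - 45) / ln(42/45)
LMTD = 43.48 K


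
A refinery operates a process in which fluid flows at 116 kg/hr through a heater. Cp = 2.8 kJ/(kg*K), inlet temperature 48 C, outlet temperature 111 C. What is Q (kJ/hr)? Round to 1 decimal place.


Q = m_dot * Cp * (T2 - T1)
Q = 116 * 2.8 * (111 - 48)
Q = 116 * 2.8 * 63
Q = 20462.4 kJ/hr


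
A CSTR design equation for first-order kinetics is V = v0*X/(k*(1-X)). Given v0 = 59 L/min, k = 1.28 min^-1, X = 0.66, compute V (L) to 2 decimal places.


V = v0 * X / (k * (1 - X))
V = 59 * 0.66 / (1.28 * (1 - 0.66))
V = 38.94 / (1.28 * 0.34)
V = 38.94 / 0.4352
V = 89.48 L


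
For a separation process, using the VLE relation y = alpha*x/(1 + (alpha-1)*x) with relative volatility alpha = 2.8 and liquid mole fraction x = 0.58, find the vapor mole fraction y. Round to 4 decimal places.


y = alpha*x / (1 + (alpha-1)*x)
y = 2.8*0.58 / (1 + (2.8-1)*0.58)
y = 1.624 / (1 + 1.044)
y = 1.624 / 2.044
y = 0.7945


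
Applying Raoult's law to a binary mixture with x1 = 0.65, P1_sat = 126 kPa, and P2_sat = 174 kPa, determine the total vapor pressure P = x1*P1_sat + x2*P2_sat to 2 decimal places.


P = x1*P1_sat + x2*P2_sat
x2 = 1 - x1 = 1 - 0.65 = 0.35
P = 0.65*126 + 0.35*174
P = 81.9 + 60.9
P = 142.80 kPa


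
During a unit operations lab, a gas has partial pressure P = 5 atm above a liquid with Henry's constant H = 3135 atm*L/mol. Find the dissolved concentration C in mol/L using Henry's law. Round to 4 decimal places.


C = P / H
C = 5 / 3135
C = 0.0016 mol/L


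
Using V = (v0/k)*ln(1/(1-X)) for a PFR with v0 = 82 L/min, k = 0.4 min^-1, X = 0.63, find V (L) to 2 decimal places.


V = (v0/k) * ln(1/(1-X))
V = (82/0.4) * ln(1/(1-0.63))
V = 205.0 * ln(2.702703)
V = 205.0 * 0.994252
V = 203.82 L


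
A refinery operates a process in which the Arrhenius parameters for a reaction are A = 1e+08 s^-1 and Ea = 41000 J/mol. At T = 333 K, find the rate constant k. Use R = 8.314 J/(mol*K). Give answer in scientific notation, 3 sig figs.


k = A * exp(-Ea/(R*T))
k = 1e+08 * exp(-41000 / (8.314 * 333))
k = 1e+08 * exp(-14.809132)
k = 3.70e+01


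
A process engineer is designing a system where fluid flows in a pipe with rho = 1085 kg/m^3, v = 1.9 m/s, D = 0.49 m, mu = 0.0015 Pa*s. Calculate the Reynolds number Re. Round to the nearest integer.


Re = rho * v * D / mu
Re = 1085 * 1.9 * 0.49 / 0.0015
Re = 1010.135 / 0.0015
Re = 673423


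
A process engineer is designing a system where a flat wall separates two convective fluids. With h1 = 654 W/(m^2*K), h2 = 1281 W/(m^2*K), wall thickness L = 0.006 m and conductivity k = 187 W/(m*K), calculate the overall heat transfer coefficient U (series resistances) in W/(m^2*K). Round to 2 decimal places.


1/U = 1/h1 + L/k + 1/h2
1/U = 1/654 + 0.006/187 + 1/1281
1/U = 0.001529052 + 3.20856e-05 + 0.0007806401
1/U = 0.0023417777
U = 427.03 W/(m^2*K)


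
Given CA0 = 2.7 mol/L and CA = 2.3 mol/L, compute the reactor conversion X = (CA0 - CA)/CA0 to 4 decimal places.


X = (CA0 - CA) / CA0
X = (2.7 - 2.3) / 2.7
X = 0.4 / 2.7
X = 0.1481


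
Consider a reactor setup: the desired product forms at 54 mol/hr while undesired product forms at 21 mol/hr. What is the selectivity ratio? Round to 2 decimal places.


S = desired product rate / undesired product rate
S = 54 / 21
S = 2.57


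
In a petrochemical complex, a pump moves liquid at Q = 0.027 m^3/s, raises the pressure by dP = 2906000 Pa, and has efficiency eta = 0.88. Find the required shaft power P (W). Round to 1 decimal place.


P = Q * dP / eta
P = 0.027 * 2906000 / 0.88
P = 78462.0 / 0.88
P = 89161.4 W


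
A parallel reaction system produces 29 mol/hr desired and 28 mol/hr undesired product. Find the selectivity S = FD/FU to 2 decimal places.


S = desired product rate / undesired product rate
S = 29 / 28
S = 1.04


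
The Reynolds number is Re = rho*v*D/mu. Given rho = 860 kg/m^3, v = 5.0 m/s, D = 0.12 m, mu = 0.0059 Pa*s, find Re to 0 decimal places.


Re = rho * v * D / mu
Re = 860 * 5.0 * 0.12 / 0.0059
Re = 516.0 / 0.0059
Re = 87458


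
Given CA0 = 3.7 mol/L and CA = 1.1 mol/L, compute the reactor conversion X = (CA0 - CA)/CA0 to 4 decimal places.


X = (CA0 - CA) / CA0
X = (3.7 - 1.1) / 3.7
X = 2.6 / 3.7
X = 0.7027


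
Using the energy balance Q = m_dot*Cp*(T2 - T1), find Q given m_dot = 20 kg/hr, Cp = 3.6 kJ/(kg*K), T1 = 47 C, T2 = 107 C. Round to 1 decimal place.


Q = m_dot * Cp * (T2 - T1)
Q = 20 * 3.6 * (107 - 47)
Q = 20 * 3.6 * 60
Q = 4320.0 kJ/hr


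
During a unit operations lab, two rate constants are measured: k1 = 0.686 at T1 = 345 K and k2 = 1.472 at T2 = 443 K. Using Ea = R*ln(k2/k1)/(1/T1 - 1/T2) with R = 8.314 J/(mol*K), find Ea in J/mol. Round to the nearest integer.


Ea = R * ln(k2/k1) / (1/T1 - 1/T2)
ln(k2/k1) = ln(1.472/0.686) = 0.7634997
1/T1 - 1/T2 = 1/345 - 1/443 = 0.000641214382
Ea = 8.314 * 0.7634997 / 0.000641214382
Ea = 9900 J/mol


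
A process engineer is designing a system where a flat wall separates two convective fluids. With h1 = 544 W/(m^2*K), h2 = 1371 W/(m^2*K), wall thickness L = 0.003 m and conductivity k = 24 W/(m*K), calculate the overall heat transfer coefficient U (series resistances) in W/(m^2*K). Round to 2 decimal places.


1/U = 1/h1 + L/k + 1/h2
1/U = 1/544 + 0.003/24 + 1/1371
1/U = 0.0018382353 + 0.000125 + 0.0007293946
1/U = 0.0026926299
U = 371.38 W/(m^2*K)


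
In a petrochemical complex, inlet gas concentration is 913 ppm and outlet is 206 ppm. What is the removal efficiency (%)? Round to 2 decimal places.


Efficiency = (G_in - G_out) / G_in * 100%
Efficiency = (913 - 206) / 913 * 100
Efficiency = 707 / 913 * 100
Efficiency = 77.44%


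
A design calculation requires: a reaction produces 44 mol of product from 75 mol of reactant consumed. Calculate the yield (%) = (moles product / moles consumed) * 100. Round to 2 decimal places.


Yield = (moles product / moles consumed) * 100%
Yield = (44 / 75) * 100
Yield = 0.5867 * 100
Yield = 58.67%


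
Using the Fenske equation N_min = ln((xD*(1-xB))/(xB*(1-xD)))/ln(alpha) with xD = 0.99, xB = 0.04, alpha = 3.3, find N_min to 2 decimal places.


N_min = ln((xD*(1-xB))/(xB*(1-xD))) / ln(alpha)
Numerator inside ln: 0.9504 / 0.0004 = 2376.0
ln(2376.0) = 7.773174
ln(alpha) = ln(3.3) = 1.193922
N_min = 7.773174 / 1.193922 = 6.51


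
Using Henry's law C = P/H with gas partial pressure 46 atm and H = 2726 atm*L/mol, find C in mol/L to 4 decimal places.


C = P / H
C = 46 / 2726
C = 0.0169 mol/L


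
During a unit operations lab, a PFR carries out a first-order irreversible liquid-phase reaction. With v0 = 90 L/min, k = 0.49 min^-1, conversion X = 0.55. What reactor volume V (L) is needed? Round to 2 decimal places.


V = (v0/k) * ln(1/(1-X))
V = (90/0.49) * ln(1/(1-0.55))
V = 183.673469 * ln(2.222222)
V = 183.673469 * 0.798508
V = 146.66 L


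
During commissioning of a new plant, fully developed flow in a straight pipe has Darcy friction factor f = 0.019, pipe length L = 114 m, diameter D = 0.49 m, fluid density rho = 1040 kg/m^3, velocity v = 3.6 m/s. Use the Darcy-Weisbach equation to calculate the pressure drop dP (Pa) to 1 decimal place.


dP = f * (L/D) * (rho*v^2/2)
dP = 0.019 * (114/0.49) * (1040*3.6^2/2)
L/D = 232.65306122
rho*v^2/2 = 1040*12.96/2 = 6739.2
dP = 0.019 * 232.65306122 * 6739.2
dP = 29790.0 Pa


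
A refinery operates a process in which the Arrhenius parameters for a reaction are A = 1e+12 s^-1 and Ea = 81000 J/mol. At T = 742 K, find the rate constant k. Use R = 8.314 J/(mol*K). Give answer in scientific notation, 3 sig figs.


k = A * exp(-Ea/(R*T))
k = 1e+12 * exp(-81000 / (8.314 * 742))
k = 1e+12 * exp(-13.130193)
k = 1.98e+06


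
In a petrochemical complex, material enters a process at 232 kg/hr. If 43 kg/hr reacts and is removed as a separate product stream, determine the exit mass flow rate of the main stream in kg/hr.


Steady-state mass balance on the main outlet: F_out = F_in - F_removed
F_out = 232 - 43
F_out = 189 kg/hr


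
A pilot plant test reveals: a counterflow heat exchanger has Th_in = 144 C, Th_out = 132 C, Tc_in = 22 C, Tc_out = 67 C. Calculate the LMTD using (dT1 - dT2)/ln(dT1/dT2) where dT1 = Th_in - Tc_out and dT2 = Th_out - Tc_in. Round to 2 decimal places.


dT1 = Th_in - Tc_out = 144 - 67 = 77
dT2 = Th_out - Tc_in = 132 - 22 = 110
LMTD = (dT1 - dT2) / ln(dT1/dT2)
LMTD = (77 - 110) / ln(77/110)
LMTD = 92.52 K


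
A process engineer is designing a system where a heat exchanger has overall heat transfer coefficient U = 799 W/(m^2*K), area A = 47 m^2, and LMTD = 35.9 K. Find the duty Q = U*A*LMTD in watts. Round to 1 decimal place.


Q = U * A * LMTD
Q = 799 * 47 * 35.9
Q = 1348152.7 W


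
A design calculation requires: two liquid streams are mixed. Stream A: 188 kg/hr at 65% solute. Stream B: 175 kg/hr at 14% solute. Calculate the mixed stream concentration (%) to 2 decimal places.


Mass balance on solute: F1*x1 + F2*x2 = F3*x3
F3 = F1 + F2 = 188 + 175 = 363 kg/hr
x3 = (F1*x1 + F2*x2)/F3
x3 = (188*0.65 + 175*0.14) / 363
x3 = 40.41%


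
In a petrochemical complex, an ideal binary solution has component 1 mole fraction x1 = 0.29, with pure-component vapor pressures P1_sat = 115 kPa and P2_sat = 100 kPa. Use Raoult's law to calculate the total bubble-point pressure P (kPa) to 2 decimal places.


P = x1*P1_sat + x2*P2_sat
x2 = 1 - x1 = 1 - 0.29 = 0.71
P = 0.29*115 + 0.71*100
P = 33.35 + 71.0
P = 104.35 kPa


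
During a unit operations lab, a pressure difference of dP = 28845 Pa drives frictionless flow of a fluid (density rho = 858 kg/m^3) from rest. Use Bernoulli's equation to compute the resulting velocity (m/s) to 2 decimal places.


v = sqrt(2*dP/rho)
v = sqrt(2*28845/858)
v = sqrt(67.237762)
v = 8.20 m/s


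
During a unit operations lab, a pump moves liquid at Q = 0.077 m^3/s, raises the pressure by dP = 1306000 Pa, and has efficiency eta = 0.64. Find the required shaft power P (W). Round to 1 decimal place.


P = Q * dP / eta
P = 0.077 * 1306000 / 0.64
P = 100562.0 / 0.64
P = 157128.1 W


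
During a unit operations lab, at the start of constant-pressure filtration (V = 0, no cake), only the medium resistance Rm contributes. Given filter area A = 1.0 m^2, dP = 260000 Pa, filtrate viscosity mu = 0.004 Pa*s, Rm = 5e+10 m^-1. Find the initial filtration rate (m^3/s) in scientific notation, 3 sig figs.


rate = A * dP / (mu * Rm)
rate = 1.0 * 260000 / (0.004 * 5e+10)
rate = 260000.0 / 2.000e+08
rate = 1.30e-03 m^3/s


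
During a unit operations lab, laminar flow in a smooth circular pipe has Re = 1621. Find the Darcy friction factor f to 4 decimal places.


f = 64 / Re
f = 64 / 1621
f = 0.0395


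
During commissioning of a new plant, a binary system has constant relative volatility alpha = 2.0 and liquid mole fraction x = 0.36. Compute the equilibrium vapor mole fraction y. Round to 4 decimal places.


y = alpha*x / (1 + (alpha-1)*x)
y = 2.0*0.36 / (1 + (2.0-1)*0.36)
y = 0.72 / (1 + 0.36)
y = 0.72 / 1.36
y = 0.5294


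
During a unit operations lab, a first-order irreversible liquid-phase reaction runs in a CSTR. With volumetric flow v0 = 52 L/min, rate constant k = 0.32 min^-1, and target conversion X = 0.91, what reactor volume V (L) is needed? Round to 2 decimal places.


V = v0 * X / (k * (1 - X))
V = 52 * 0.91 / (0.32 * (1 - 0.91))
V = 47.32 / (0.32 * 0.09)
V = 47.32 / 0.0288
V = 1643.06 L


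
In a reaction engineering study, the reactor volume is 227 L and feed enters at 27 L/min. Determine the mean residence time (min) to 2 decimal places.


tau = V / v0
tau = 227 / 27
tau = 8.41 min


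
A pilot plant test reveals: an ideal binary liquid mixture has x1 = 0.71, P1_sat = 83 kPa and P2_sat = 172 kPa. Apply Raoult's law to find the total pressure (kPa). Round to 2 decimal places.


P = x1*P1_sat + x2*P2_sat
x2 = 1 - x1 = 1 - 0.71 = 0.29
P = 0.71*83 + 0.29*172
P = 58.93 + 49.88
P = 108.81 kPa


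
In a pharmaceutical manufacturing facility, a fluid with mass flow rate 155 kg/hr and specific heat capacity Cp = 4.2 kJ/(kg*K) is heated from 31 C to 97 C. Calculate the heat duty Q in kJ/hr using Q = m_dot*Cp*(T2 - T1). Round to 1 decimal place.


Q = m_dot * Cp * (T2 - T1)
Q = 155 * 4.2 * (97 - 31)
Q = 155 * 4.2 * 66
Q = 42966.0 kJ/hr


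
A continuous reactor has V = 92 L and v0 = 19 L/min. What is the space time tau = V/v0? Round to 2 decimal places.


tau = V / v0
tau = 92 / 19
tau = 4.84 min


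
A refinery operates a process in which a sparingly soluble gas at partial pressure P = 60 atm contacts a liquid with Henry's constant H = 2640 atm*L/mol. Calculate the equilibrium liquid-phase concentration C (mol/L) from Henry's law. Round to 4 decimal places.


C = P / H
C = 60 / 2640
C = 0.0227 mol/L


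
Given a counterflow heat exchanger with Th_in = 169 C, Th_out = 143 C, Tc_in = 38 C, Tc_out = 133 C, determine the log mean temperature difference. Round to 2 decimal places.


dT1 = Th_in - Tc_out = 169 - 133 = 36
dT2 = Th_out - Tc_in = 143 - 38 = 105
LMTD = (dT1 - dT2) / ln(dT1/dT2)
LMTD = (36 - 105) / ln(36/105)
LMTD = 64.46 K


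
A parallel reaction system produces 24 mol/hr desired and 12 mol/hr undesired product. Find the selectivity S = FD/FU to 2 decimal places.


S = desired product rate / undesired product rate
S = 24 / 12
S = 2.00


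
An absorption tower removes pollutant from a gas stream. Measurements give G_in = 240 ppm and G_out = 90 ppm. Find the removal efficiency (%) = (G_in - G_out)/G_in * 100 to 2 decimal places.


Efficiency = (G_in - G_out) / G_in * 100%
Efficiency = (240 - 90) / 240 * 100
Efficiency = 150 / 240 * 100
Efficiency = 62.50%


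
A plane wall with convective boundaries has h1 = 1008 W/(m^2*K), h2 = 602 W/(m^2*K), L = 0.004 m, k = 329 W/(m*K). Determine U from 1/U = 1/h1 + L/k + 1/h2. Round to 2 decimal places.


1/U = 1/h1 + L/k + 1/h2
1/U = 1/1008 + 0.004/329 + 1/602
1/U = 0.0009920635 + 1.21581e-05 + 0.0016611296
1/U = 0.0026653512
U = 375.19 W/(m^2*K)


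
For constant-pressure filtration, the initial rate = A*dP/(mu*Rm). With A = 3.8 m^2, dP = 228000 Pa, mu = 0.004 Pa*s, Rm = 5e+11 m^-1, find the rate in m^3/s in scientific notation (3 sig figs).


rate = A * dP / (mu * Rm)
rate = 3.8 * 228000 / (0.004 * 5e+11)
rate = 866400.0 / 2.000e+09
rate = 4.33e-04 m^3/s


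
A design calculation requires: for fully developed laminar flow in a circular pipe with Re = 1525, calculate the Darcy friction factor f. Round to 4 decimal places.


f = 64 / Re
f = 64 / 1525
f = 0.0420


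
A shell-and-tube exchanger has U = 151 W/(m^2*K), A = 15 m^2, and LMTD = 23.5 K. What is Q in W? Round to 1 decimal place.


Q = U * A * LMTD
Q = 151 * 15 * 23.5
Q = 53227.5 W


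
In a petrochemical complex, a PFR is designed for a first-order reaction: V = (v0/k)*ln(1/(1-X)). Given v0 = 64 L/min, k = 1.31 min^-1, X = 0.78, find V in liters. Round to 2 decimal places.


V = (v0/k) * ln(1/(1-X))
V = (64/1.31) * ln(1/(1-0.78))
V = 48.854962 * ln(4.545455)
V = 48.854962 * 1.514128
V = 73.97 L


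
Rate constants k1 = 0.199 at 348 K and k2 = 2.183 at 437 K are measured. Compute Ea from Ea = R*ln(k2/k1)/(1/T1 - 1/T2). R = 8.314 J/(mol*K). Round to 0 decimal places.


Ea = R * ln(k2/k1) / (1/T1 - 1/T2)
ln(k2/k1) = ln(2.183/0.199) = 2.3951505
1/T1 - 1/T2 = 1/348 - 1/437 = 0.000585233699
Ea = 8.314 * 2.3951505 / 0.000585233699
Ea = 34026 J/mol


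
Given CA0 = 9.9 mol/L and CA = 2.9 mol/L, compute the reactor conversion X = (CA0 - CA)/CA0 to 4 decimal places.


X = (CA0 - CA) / CA0
X = (9.9 - 2.9) / 9.9
X = 7.0 / 9.9
X = 0.7071


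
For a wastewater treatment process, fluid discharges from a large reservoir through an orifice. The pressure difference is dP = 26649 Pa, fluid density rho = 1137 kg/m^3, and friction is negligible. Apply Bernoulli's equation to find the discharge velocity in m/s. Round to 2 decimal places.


v = sqrt(2*dP/rho)
v = sqrt(2*26649/1137)
v = sqrt(46.875989)
v = 6.85 m/s


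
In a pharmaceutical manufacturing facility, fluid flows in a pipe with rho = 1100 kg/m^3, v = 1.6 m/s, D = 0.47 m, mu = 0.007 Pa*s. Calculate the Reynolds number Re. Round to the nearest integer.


Re = rho * v * D / mu
Re = 1100 * 1.6 * 0.47 / 0.007
Re = 827.2 / 0.007
Re = 118171


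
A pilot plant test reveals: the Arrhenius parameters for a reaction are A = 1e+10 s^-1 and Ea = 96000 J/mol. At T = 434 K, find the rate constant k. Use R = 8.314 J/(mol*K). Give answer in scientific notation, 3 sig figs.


k = A * exp(-Ea/(R*T))
k = 1e+10 * exp(-96000 / (8.314 * 434))
k = 1e+10 * exp(-26.605504)
k = 2.79e-02


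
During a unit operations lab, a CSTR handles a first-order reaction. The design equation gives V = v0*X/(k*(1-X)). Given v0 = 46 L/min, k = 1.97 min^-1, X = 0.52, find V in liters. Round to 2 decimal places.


V = v0 * X / (k * (1 - X))
V = 46 * 0.52 / (1.97 * (1 - 0.52))
V = 23.92 / (1.97 * 0.48)
V = 23.92 / 0.9456
V = 25.30 L


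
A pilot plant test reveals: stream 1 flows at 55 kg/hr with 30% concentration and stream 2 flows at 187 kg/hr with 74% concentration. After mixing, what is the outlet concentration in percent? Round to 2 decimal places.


Mass balance on solute: F1*x1 + F2*x2 = F3*x3
F3 = F1 + F2 = 55 + 187 = 242 kg/hr
x3 = (F1*x1 + F2*x2)/F3
x3 = (55*0.3 + 187*0.74) / 242
x3 = 64.00%


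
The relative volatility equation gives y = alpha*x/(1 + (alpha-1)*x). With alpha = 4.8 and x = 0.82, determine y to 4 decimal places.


y = alpha*x / (1 + (alpha-1)*x)
y = 4.8*0.82 / (1 + (4.8-1)*0.82)
y = 3.936 / (1 + 3.116)
y = 3.936 / 4.116
y = 0.9563


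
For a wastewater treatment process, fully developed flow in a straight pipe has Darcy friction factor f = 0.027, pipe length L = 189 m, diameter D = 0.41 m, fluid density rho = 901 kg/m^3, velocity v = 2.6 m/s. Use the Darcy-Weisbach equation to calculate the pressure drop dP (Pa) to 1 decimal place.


dP = f * (L/D) * (rho*v^2/2)
dP = 0.027 * (189/0.41) * (901*2.6^2/2)
L/D = 460.97560976
rho*v^2/2 = 901*6.76/2 = 3045.38
dP = 0.027 * 460.97560976 * 3045.38
dP = 37903.8 Pa


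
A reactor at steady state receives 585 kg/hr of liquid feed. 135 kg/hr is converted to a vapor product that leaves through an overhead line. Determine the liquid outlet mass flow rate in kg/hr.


Steady-state mass balance on the main outlet: F_out = F_in - F_removed
F_out = 585 - 135
F_out = 450 kg/hr


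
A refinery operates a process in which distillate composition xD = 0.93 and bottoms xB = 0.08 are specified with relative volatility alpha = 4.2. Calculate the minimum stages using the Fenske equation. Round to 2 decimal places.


N_min = ln((xD*(1-xB))/(xB*(1-xD))) / ln(alpha)
Numerator inside ln: 0.8556 / 0.0056 = 152.785714
ln(152.785714) = 5.029036
ln(alpha) = ln(4.2) = 1.435085
N_min = 5.029036 / 1.435085 = 3.50


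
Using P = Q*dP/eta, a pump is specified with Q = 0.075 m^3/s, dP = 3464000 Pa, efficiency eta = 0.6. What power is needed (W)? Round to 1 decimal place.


P = Q * dP / eta
P = 0.075 * 3464000 / 0.6
P = 259800.0 / 0.6
P = 433000.0 W


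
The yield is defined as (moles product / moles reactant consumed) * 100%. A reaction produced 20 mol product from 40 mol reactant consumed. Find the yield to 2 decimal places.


Yield = (moles product / moles consumed) * 100%
Yield = (20 / 40) * 100
Yield = 0.5 * 100
Yield = 50.00%


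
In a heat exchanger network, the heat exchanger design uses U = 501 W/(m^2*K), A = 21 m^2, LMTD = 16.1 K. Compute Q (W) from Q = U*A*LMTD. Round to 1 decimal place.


Q = U * A * LMTD
Q = 501 * 21 * 16.1
Q = 169388.1 W


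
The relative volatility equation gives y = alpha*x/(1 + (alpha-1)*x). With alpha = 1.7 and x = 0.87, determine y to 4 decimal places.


y = alpha*x / (1 + (alpha-1)*x)
y = 1.7*0.87 / (1 + (1.7-1)*0.87)
y = 1.479 / (1 + 0.609)
y = 1.479 / 1.609
y = 0.9192


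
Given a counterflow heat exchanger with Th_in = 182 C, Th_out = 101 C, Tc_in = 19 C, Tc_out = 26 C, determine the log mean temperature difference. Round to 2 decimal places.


dT1 = Th_in - Tc_out = 182 - 26 = 156
dT2 = Th_out - Tc_in = 101 - 19 = 82
LMTD = (dT1 - dT2) / ln(dT1/dT2)
LMTD = (156 - 82) / ln(156/82)
LMTD = 115.06 K


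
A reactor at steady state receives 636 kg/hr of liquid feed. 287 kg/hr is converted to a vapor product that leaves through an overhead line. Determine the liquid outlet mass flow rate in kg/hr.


Steady-state mass balance on the main outlet: F_out = F_in - F_removed
F_out = 636 - 287
F_out = 349 kg/hr


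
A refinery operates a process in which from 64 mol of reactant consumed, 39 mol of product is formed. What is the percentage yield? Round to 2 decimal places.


Yield = (moles product / moles consumed) * 100%
Yield = (39 / 64) * 100
Yield = 0.6094 * 100
Yield = 60.94%


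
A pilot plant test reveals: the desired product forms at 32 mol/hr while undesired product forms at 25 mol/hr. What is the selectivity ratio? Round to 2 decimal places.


S = desired product rate / undesired product rate
S = 32 / 25
S = 1.28


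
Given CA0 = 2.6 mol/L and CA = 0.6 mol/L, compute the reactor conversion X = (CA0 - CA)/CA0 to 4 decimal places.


X = (CA0 - CA) / CA0
X = (2.6 - 0.6) / 2.6
X = 2.0 / 2.6
X = 0.7692


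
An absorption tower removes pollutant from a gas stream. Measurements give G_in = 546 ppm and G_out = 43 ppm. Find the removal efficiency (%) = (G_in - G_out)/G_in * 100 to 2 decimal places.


Efficiency = (G_in - G_out) / G_in * 100%
Efficiency = (546 - 43) / 546 * 100
Efficiency = 503 / 546 * 100
Efficiency = 92.12%


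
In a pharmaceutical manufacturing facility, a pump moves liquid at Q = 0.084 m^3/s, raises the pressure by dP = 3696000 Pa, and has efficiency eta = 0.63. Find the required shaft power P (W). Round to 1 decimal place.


P = Q * dP / eta
P = 0.084 * 3696000 / 0.63
P = 310464.0 / 0.63
P = 492800.0 W


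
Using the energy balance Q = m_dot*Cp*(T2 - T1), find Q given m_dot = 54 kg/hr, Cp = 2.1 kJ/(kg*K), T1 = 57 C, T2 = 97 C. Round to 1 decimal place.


Q = m_dot * Cp * (T2 - T1)
Q = 54 * 2.1 * (97 - 57)
Q = 54 * 2.1 * 40
Q = 4536.0 kJ/hr


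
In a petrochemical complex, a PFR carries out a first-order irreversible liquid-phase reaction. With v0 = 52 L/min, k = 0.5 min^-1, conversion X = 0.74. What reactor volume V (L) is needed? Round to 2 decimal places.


V = (v0/k) * ln(1/(1-X))
V = (52/0.5) * ln(1/(1-0.74))
V = 104.0 * ln(3.846154)
V = 104.0 * 1.347074
V = 140.10 L


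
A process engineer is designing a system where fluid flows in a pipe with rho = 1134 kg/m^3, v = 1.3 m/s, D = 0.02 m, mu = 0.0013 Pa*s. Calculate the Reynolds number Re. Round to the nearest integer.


Re = rho * v * D / mu
Re = 1134 * 1.3 * 0.02 / 0.0013
Re = 29.484 / 0.0013
Re = 22680


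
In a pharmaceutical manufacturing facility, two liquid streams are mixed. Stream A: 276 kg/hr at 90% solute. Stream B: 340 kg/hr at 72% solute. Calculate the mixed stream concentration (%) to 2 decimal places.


Mass balance on solute: F1*x1 + F2*x2 = F3*x3
F3 = F1 + F2 = 276 + 340 = 616 kg/hr
x3 = (F1*x1 + F2*x2)/F3
x3 = (276*0.9 + 340*0.72) / 616
x3 = 80.06%


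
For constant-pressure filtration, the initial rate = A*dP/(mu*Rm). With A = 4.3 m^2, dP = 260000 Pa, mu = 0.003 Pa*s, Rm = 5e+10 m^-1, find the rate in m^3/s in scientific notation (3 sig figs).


rate = A * dP / (mu * Rm)
rate = 4.3 * 260000 / (0.003 * 5e+10)
rate = 1118000.0 / 1.500e+08
rate = 7.45e-03 m^3/s


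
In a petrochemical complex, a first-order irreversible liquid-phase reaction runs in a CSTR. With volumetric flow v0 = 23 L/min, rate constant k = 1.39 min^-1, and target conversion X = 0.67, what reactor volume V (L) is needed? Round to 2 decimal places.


V = v0 * X / (k * (1 - X))
V = 23 * 0.67 / (1.39 * (1 - 0.67))
V = 15.41 / (1.39 * 0.33)
V = 15.41 / 0.4587
V = 33.59 L


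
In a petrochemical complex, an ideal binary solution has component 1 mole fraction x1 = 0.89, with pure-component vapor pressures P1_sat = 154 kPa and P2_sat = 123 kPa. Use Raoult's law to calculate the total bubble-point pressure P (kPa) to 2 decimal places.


P = x1*P1_sat + x2*P2_sat
x2 = 1 - x1 = 1 - 0.89 = 0.11
P = 0.89*154 + 0.11*123
P = 137.06 + 13.53
P = 150.59 kPa


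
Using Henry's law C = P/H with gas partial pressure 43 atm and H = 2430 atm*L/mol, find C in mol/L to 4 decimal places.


C = P / H
C = 43 / 2430
C = 0.0177 mol/L


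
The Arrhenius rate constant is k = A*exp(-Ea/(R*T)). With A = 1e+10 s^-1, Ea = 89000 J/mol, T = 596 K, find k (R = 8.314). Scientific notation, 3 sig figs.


k = A * exp(-Ea/(R*T))
k = 1e+10 * exp(-89000 / (8.314 * 596))
k = 1e+10 * exp(-17.961133)
k = 1.58e+02


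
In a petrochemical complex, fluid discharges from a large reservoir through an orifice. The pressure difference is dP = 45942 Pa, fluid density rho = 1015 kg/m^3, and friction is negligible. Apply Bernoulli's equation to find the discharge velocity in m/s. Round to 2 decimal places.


v = sqrt(2*dP/rho)
v = sqrt(2*45942/1015)
v = sqrt(90.526108)
v = 9.51 m/s


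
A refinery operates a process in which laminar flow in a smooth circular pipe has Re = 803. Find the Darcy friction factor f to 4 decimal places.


f = 64 / Re
f = 64 / 803
f = 0.0797


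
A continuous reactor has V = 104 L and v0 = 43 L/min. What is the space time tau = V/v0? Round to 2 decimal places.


tau = V / v0
tau = 104 / 43
tau = 2.42 min


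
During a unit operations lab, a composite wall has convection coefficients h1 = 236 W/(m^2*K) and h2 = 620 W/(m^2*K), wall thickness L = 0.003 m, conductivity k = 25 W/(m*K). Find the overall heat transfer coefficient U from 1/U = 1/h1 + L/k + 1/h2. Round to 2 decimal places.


1/U = 1/h1 + L/k + 1/h2
1/U = 1/236 + 0.003/25 + 1/620
1/U = 0.0042372881 + 0.00012 + 0.0016129032
1/U = 0.0059701913
U = 167.50 W/(m^2*K)


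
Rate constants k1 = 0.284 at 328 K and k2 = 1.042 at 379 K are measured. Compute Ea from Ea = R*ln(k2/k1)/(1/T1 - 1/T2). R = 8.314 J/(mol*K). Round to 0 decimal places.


Ea = R * ln(k2/k1) / (1/T1 - 1/T2)
ln(k2/k1) = ln(1.042/0.284) = 1.299923
1/T1 - 1/T2 = 1/328 - 1/379 = 0.00041025806
Ea = 8.314 * 1.299923 / 0.00041025806
Ea = 26343 J/mol


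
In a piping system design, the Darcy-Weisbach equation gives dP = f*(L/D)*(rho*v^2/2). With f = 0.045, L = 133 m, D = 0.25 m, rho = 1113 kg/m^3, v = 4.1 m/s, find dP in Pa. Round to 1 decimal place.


dP = f * (L/D) * (rho*v^2/2)
dP = 0.045 * (133/0.25) * (1113*4.1^2/2)
L/D = 532.0
rho*v^2/2 = 1113*16.81/2 = 9354.765
dP = 0.045 * 532.0 * 9354.765
dP = 223953.1 Pa


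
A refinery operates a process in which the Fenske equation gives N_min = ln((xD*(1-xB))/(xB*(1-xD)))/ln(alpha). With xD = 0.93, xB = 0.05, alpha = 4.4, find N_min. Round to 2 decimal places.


N_min = ln((xD*(1-xB))/(xB*(1-xD))) / ln(alpha)
Numerator inside ln: 0.8835 / 0.0035 = 252.428571
ln(252.428571) = 5.531128
ln(alpha) = ln(4.4) = 1.481605
N_min = 5.531128 / 1.481605 = 3.73


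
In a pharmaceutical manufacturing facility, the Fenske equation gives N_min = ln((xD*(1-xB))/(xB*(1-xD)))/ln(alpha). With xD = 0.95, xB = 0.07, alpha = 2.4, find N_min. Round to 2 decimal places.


N_min = ln((xD*(1-xB))/(xB*(1-xD))) / ln(alpha)
Numerator inside ln: 0.8835 / 0.0035 = 252.428571
ln(252.428571) = 5.531128
ln(alpha) = ln(2.4) = 0.875469
N_min = 5.531128 / 0.875469 = 6.32


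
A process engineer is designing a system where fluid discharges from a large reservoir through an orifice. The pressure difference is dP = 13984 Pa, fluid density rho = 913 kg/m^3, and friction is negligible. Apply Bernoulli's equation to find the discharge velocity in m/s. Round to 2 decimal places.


v = sqrt(2*dP/rho)
v = sqrt(2*13984/913)
v = sqrt(30.633078)
v = 5.53 m/s


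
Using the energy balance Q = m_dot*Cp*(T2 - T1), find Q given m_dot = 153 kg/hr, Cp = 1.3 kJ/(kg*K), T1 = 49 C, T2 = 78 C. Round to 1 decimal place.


Q = m_dot * Cp * (T2 - T1)
Q = 153 * 1.3 * (78 - 49)
Q = 153 * 1.3 * 29
Q = 5768.1 kJ/hr


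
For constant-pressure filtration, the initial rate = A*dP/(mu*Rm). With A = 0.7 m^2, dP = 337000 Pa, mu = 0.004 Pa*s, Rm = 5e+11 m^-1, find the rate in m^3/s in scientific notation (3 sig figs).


rate = A * dP / (mu * Rm)
rate = 0.7 * 337000 / (0.004 * 5e+11)
rate = 235900.0 / 2.000e+09
rate = 1.18e-04 m^3/s


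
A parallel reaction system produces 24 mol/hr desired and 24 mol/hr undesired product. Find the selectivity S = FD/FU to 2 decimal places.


S = desired product rate / undesired product rate
S = 24 / 24
S = 1.00


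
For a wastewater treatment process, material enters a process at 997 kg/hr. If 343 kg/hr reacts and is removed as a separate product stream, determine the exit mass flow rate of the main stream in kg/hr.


Steady-state mass balance on the main outlet: F_out = F_in - F_removed
F_out = 997 - 343
F_out = 654 kg/hr


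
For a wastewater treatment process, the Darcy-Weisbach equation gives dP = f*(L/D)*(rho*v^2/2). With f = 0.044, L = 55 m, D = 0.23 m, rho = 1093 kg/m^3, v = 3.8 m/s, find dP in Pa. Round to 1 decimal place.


dP = f * (L/D) * (rho*v^2/2)
dP = 0.044 * (55/0.23) * (1093*3.8^2/2)
L/D = 239.13043478
rho*v^2/2 = 1093*14.44/2 = 7891.46
dP = 0.044 * 239.13043478 * 7891.46
dP = 83031.9 Pa
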